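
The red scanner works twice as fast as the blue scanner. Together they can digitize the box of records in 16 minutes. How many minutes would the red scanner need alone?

24 minutes

Let the blue scanner's rate be r; then the red scanner's rate is 2r, so together (2 + 1)r = 3r = 1/16.
Thus r = 1/48 per minute.
The blue scanner alone: 48 minutes; the red scanner alone: 24 minutes.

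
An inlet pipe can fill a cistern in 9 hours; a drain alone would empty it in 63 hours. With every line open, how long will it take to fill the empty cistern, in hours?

21/2 hours

Net rate = 1/9 − 1/63 = (7 − 1)/63 = 6/63 = 2/21 per hour.
Filling time = 1 ÷ (2/21) = 21/2 hours.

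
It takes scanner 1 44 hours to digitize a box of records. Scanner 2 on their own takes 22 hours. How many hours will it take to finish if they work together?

44/3 hours

With two workers the combined time is the product over the sum: 44·22/(44+22) = 968/66 = 44/3 hours.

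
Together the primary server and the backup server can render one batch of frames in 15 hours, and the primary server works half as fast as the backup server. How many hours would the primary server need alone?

45 hours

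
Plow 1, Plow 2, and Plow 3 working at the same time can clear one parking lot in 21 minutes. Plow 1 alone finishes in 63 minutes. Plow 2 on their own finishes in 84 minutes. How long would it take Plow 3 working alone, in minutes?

252/5 minutes

Combined rate is 1/21 per minute.
Known contribution: 1/63 + 1/84 = (4 + 3)/252 = 7/252 = 1/36 per minute.
So Plow 3's rate is 1/21 − 1/36 = 5/252, meaning 252/5 minutes alone.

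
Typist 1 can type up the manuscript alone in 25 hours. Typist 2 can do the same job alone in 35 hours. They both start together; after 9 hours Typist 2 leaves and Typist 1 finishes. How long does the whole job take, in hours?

In the first 9 hours the combined rate is 12/175, so 108/175 of the job is done, leaving 67/175.
After Typist 2 leaves the rate is 1/25 per hour; the remaining 67/175 takes 67/7 hours.
Total = 9 + 67/7 = 130/7 hours.

130/7 hours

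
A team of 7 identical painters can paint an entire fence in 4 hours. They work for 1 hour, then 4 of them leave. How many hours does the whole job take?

One painter does 1/28 of the job per hour.
After 1 hour with 7 painters, 1/4 is done (3/4 left).
With 3 painters the rate is 3/28, so the rest takes 3/4 ÷ 3/28 = 7 hours.
Total = 1 + 7 = 8 hours.

8 hours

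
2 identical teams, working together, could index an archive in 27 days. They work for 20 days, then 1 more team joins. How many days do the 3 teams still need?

One team does 1/54 of the job per day.
After 20 days with 2 teams, 20/27 is done (7/27 left).
With 3 teams the rate is 3/54 = 1/18, so the rest takes 7/27 ÷ 1/18 = 14/3 days.

14/3 days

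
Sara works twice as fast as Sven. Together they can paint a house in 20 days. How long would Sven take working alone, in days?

60 days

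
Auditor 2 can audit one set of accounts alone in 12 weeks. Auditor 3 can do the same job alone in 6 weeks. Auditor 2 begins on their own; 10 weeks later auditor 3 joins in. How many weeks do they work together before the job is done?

2/3 weeks

In the first 10 weeks auditor 2 alone does 10/12 = 5/6 of the job, leaving 1/6.
Once everyone is working, combined rate: 1/12 + 1/6 = (1 + 2)/12 = 3/12 = 1/4 per week.
Remaining 1/6 at 1/4 per week takes 2/3 weeks.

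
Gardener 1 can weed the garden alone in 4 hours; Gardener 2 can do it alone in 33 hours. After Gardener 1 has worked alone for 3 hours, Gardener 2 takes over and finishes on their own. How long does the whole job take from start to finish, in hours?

45/4 hours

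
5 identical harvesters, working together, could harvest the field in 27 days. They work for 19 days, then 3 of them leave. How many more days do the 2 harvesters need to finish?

20 days

One harvester does 1/135 of the job per day.
After 19 days with 5 harvesters, 19/27 is done (8/27 left).
With 2 harvesters the rate is 2/135, so the rest takes 8/27 ÷ 2/135 = 20 days.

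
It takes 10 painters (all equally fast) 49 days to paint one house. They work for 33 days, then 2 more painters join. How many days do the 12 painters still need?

One painter does 1/490 of the job per day.
After 33 days with 10 painters, 33/49 is done (16/49 left).
With 12 painters the rate is 12/490 = 6/245, so the rest takes 16/49 ÷ 6/245 = 40/3 days.

40/3 days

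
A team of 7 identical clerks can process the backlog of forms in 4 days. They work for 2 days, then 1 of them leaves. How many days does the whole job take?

One clerk does 1/28 of the job per day.
After 2 days with 7 clerks, 1/2 is done (1/2 left).
With 6 clerks the rate is 6/28 = 3/14, so the rest takes 1/2 ÷ 3/14 = 7/3 days.
Total = 2 + 7/3 = 13/3 days.

13/3 days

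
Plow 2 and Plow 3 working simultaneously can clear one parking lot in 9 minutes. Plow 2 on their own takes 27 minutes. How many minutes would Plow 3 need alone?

27/2 minutes

Combined rate is 1/9 per minute.
Known contribution: 1/27 per minute.
So Plow 3's rate is 1/9 − 1/27 = 2/27, meaning 27/2 minutes alone.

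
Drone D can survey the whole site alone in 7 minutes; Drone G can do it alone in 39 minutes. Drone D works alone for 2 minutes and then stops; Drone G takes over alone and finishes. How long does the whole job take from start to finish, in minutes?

In 2 minutes Drone D does 2/7 of the job, leaving 5/7.
Drone G works at 1/39 per minute, so finishing takes 5/7 ÷ 1/39 = 195/7 minutes.
Total time = 2 + 195/7 = 209/7 minutes.

209/7 minutes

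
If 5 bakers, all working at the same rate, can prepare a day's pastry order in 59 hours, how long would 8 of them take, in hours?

Total work is 5·59 = 295 baker-hours.
With 8 bakers: 295/8 hours.

295/8 hours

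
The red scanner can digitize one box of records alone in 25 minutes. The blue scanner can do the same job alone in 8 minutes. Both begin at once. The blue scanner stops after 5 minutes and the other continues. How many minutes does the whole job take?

75/8 minutes

In the first 5 minutes the combined rate is 33/200, so 33/40 of the job is done, leaving 7/40.
After the blue scanner leaves the rate is 1/25 per minute; the remaining 7/40 takes 35/8 minutes.
Total = 5 + 35/8 = 75/8 minutes.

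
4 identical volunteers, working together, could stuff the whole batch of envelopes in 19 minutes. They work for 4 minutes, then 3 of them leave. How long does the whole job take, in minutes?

64 minutes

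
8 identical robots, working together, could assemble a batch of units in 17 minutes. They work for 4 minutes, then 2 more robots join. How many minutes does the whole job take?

72/5 minutes

One robot does 1/136 of the job per minute.
After 4 minutes with 8 robots, 4/17 is done (13/17 left).
With 10 robots the rate is 10/136 = 5/68, so the rest takes 13/17 ÷ 5/68 = 52/5 minutes.
Total = 4 + 52/5 = 72/5 minutes.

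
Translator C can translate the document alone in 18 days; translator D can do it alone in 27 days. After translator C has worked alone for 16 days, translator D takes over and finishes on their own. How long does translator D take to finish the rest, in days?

In 16 days translator C does 16/18 = 8/9 of the job, leaving 1/9.
Translator D works at 1/27 per day, so finishing takes 1/9 ÷ 1/27 = 3 days.

3 days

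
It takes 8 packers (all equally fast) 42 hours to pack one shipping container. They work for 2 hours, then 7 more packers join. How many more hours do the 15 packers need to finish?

64/3 hours

One packer does 1/336 of the job per hour.
After 2 hours with 8 packers, 1/21 is done (20/21 left).
With 15 packers the rate is 15/336 = 5/112, so the rest takes 20/21 ÷ 5/112 = 64/3 hours.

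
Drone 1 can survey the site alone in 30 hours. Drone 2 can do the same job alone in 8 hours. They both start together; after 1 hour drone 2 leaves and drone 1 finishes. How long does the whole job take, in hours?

105/4 hours

In the first 1 hour the combined rate is 19/120, so 19/120 of the job is done, leaving 101/120.
After drone 2 leaves the rate is 1/30 per hour; the remaining 101/120 takes 101/4 hours.
Total = 1 + 101/4 = 105/4 hours.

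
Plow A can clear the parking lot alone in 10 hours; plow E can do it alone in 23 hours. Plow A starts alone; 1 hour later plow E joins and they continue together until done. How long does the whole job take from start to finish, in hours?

80/11 hours

In 1 hour plow A does 1/10 of the job, leaving 9/10.
Plow A and plow E together work at 33/230 per hour, so finishing takes 9/10 ÷ 33/230 = 69/11 hours.
Total time = 1 + 69/11 = 80/11 hours.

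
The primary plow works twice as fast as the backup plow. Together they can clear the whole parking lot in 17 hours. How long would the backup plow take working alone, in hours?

51 hours

Let the backup plow's rate be r; then the primary plow's rate is 2r, so together (2 + 1)r = 3r = 1/17.
Thus r = 1/51 per hour.
The backup plow alone: 51 hours; the primary plow alone: 51/2 hours.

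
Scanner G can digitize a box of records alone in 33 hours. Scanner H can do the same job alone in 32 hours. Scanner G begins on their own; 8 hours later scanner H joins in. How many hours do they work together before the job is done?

160/13 hours

In the first 8 hours scanner G alone does 8/33 of the job, leaving 25/33.
Once everyone is working, combined rate: 1/33 + 1/32 = (32 + 33)/1056 = 65/1056 per hour.
Remaining 25/33 at 65/1056 per hour takes 160/13 hours.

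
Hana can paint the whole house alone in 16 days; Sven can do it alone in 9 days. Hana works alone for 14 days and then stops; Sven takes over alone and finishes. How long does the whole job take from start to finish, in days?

In 14 days Hana does 14/16 = 7/8 of the job, leaving 1/8.
Sven works at 1/9 per day, so finishing takes 1/8 ÷ 1/9 = 9/8 days.
Total time = 14 + 9/8 = 121/8 days.

121/8 days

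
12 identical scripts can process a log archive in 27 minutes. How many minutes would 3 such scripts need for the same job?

Total work is 12·27 = 324 script-minutes.
With 3 scripts: 324/3 = 108 minutes.

108 minutes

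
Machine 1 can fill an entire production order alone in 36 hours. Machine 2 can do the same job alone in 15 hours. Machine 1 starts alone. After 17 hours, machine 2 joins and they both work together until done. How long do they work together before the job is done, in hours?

95/17 hours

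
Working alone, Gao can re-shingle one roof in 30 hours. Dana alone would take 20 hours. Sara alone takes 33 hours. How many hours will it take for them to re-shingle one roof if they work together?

Combined rate: 1/30 + 1/20 + 1/33 = (22 + 33 + 20)/660 = 75/660 = 5/44 per hour.
Time = 1 ÷ (5/44) = 44/5 hours.

44/5 hours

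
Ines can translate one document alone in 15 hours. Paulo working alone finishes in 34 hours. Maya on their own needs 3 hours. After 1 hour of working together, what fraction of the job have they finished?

Combined rate: 1/15 + 1/34 + 1/3 = (34 + 15 + 170)/510 = 219/510 = 73/170 per hour.
In 1 hour they complete 1·73/170 = 73/170 of the job.

73/170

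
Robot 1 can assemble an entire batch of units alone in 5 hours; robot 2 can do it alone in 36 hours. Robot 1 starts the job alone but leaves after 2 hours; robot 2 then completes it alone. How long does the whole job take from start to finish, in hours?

118/5 hours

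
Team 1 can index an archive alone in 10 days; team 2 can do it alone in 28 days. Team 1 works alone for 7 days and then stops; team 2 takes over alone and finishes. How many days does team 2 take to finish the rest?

42/5 days

In 7 days team 1 does 7/10 of the job, leaving 3/10.
Team 2 works at 1/28 per day, so finishing takes 3/10 ÷ 1/28 = 42/5 days.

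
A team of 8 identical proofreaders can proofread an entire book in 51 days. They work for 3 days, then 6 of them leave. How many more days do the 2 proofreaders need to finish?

192 days

One proofreader does 1/408 of the job per day.
After 3 days with 8 proofreaders, 1/17 is done (16/17 left).
With 2 proofreaders the rate is 2/408 = 1/204, so the rest takes 16/17 ÷ 1/204 = 192 days.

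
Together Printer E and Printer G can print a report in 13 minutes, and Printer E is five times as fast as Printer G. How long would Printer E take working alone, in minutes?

78/5 minutes

Let Printer G's rate be r; then Printer E's rate is 5r, so together (5 + 1)r = 6r = 1/13.
Thus r = 1/78 per minute.
Printer G alone: 78 minutes; Printer E alone: 78/5 minutes.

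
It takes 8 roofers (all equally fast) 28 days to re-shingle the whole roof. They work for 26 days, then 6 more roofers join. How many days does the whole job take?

One roofer does 1/224 of the job per day.
After 26 days with 8 roofers, 13/14 is done (1/14 left).
With 14 roofers the rate is 14/224 = 1/16, so the rest takes 1/14 ÷ 1/16 = 8/7 days.
Total = 26 + 8/7 = 190/7 days.

190/7 days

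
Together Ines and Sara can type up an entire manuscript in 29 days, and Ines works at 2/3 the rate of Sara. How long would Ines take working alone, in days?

145/2 days

Let Sara's rate be r; then Ines's rate is (2/3)r, so together (2/3 + 1)r = (5/3)r = 1/29.
Thus r = 3/145 per day.
Sara alone: 145/3 days; Ines alone: 145/2 days.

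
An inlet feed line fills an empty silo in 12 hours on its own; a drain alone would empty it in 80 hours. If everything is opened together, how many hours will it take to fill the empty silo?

Net rate = 1/12 − 1/80 = (20 − 3)/240 = 17/240 per hour.
Filling time = 1 ÷ (17/240) = 240/17 hours.

240/17 hours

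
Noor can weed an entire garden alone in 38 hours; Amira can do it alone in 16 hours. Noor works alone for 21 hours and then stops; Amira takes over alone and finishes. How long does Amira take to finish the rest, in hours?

136/19 hours

In 21 hours Noor does 21/38 of the job, leaving 17/38.
Amira works at 1/16 per hour, so finishing takes 17/38 ÷ 1/16 = 136/19 hours.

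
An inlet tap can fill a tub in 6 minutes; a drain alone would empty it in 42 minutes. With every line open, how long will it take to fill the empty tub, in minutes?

7 minutes

Net rate = 1/6 − 1/42 = (7 − 1)/42 = 6/42 = 1/7 per minute.
Filling time = 1 ÷ (1/7) = 7 minutes.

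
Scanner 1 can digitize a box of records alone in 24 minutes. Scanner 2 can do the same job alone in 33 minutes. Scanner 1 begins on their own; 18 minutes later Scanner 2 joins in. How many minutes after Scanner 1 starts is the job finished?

408/19 minutes

In the first 18 minutes Scanner 1 alone does 18/24 = 3/4 of the job, leaving 1/4.
Once everyone is working, combined rate: 1/24 + 1/33 = (11 + 8)/264 = 19/264 per minute.
Remaining 1/4 at 19/264 per minute takes 66/19 minutes.
Total from the start = 18 + 66/19 = 408/19 minutes.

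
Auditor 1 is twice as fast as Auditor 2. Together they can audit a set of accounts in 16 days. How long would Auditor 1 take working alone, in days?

Let Auditor 2's rate be r; then Auditor 1's rate is 2r, so together (2 + 1)r = 3r = 1/16.
Thus r = 1/48 per day.
Auditor 2 alone: 48 days; Auditor 1 alone: 24 days.

24 days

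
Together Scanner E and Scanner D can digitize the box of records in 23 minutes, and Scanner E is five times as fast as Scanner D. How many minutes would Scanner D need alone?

Let Scanner D's rate be r; then Scanner E's rate is 5r, so together (5 + 1)r = 6r = 1/23.
Thus r = 1/138 per minute.
Scanner D alone: 138 minutes; Scanner E alone: 138/5 minutes.

138 minutes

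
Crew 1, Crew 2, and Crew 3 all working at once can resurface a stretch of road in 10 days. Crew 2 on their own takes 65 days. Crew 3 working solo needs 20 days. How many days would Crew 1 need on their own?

Combined rate is 1/10 per day.
Known contribution: 1/65 + 1/20 = (4 + 13)/260 = 17/260 per day.
So Crew 1's rate is 1/10 − 17/260 = 9/260, meaning 260/9 days alone.

260/9 days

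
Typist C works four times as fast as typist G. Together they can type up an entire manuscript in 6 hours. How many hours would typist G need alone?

Let typist G's rate be r; then typist C's rate is 4r, so together (4 + 1)r = 5r = 1/6.
Thus r = 1/30 per hour.
Typist G alone: 30 hours; typist C alone: 15/2 hours.

30 hours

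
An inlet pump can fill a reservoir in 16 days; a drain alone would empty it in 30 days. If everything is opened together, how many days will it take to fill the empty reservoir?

240/7 days

Net rate = 1/16 − 1/30 = (15 − 8)/240 = 7/240 per day.
Filling time = 1 ÷ (7/240) = 240/7 days.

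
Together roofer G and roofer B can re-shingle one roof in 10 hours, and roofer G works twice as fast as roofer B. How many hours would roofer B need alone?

30 hours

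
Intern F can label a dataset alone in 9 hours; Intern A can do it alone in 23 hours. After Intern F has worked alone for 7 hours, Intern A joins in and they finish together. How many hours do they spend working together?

In 7 hours Intern F does 7/9 of the job, leaving 2/9.
Intern F and Intern A together work at 32/207 per hour, so finishing takes 2/9 ÷ 32/207 = 23/16 hours.

23/16 hours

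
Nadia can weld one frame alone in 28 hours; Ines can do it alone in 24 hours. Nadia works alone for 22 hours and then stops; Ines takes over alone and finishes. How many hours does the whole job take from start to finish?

In 22 hours Nadia does 22/28 = 11/14 of the job, leaving 3/14.
Ines works at 1/24 per hour, so finishing takes 3/14 ÷ 1/24 = 36/7 hours.
Total time = 22 + 36/7 = 190/7 hours.

190/7 hours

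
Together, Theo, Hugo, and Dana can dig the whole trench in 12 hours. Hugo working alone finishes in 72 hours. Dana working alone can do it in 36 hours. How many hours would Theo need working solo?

24 hours

Combined rate is 1/12 per hour.
Known contribution: 1/72 + 1/36 = (1 + 2)/72 = 3/72 = 1/24 per hour.
So Theo's rate is 1/12 − 1/24 = 1/24, meaning 24 hours alone.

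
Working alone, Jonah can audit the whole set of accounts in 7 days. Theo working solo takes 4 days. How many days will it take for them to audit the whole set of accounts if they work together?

28/11 days

Combined rate: 1/7 + 1/4 = (4 + 7)/28 = 11/28 per day.
Time = 1 ÷ (11/28) = 28/11 days.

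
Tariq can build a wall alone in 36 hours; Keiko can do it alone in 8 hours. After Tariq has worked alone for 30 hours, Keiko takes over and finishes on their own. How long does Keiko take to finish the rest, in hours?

In 30 hours Tariq does 30/36 = 5/6 of the job, leaving 1/6.
Keiko works at 1/8 per hour, so finishing takes 1/6 ÷ 1/8 = 4/3 hours.

4/3 hours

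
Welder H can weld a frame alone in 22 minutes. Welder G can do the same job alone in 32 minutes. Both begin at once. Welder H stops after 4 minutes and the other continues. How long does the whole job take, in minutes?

In the first 4 minutes the combined rate is 27/352, so 27/88 of the job is done, leaving 61/88.
After Welder H leaves the rate is 1/32 per minute; the remaining 61/88 takes 244/11 minutes.
Total = 4 + 244/11 = 288/11 minutes.

288/11 minutes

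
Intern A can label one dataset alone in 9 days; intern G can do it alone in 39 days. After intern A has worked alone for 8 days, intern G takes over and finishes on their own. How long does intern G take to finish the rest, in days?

13/3 days

In 8 days intern A does 8/9 of the job, leaving 1/9.
Intern G works at 1/39 per day, so finishing takes 1/9 ÷ 1/39 = 13/3 days.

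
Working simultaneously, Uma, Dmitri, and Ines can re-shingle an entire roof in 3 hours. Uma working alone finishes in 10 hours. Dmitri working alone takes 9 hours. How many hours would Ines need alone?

90/11 hours

Combined rate is 1/3 per hour.
Known contribution: 1/10 + 1/9 = (9 + 10)/90 = 19/90 per hour.
So Ines's rate is 1/3 − 19/90 = 11/90, meaning 90/11 hours alone.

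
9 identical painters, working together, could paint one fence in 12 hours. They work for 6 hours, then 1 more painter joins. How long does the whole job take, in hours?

One painter does 1/108 of the job per hour.
After 6 hours with 9 painters, 1/2 is done (1/2 left).
With 10 painters the rate is 10/108 = 5/54, so the rest takes 1/2 ÷ 5/54 = 27/5 hours.
Total = 6 + 27/5 = 57/5 hours.

57/5 hours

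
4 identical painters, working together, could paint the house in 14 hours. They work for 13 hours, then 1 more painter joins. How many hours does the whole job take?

One painter does 1/56 of the job per hour.
After 13 hours with 4 painters, 13/14 is done (1/14 left).
With 5 painters the rate is 5/56, so the rest takes 1/14 ÷ 5/56 = 4/5 hours.
Total = 13 + 4/5 = 69/5 hours.

69/5 hours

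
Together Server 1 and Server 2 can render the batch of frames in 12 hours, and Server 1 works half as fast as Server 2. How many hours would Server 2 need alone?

Let Server 2's rate be r; then Server 1's rate is (1/2)r, so together (1/2 + 1)r = (3/2)r = 1/12.
Thus r = 1/18 per hour.
Server 2 alone: 18 hours; Server 1 alone: 36 hours.

18 hours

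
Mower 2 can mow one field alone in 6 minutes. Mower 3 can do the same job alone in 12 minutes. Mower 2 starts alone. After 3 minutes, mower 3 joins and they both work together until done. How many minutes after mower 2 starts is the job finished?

5 minutes

In the first 3 minutes mower 2 alone does 3/6 = 1/2 of the job, leaving 1/2.
Once everyone is working, combined rate: 1/6 + 1/12 = (2 + 1)/12 = 3/12 = 1/4 per minute.
Remaining 1/2 at 1/4 per minute takes 2 minutes.
Total from the start = 3 + 2 = 5 minutes.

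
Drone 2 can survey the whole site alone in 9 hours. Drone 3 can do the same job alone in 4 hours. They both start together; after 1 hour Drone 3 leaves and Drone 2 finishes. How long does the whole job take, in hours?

In the first 1 hour the combined rate is 13/36, so 13/36 of the job is done, leaving 23/36.
After Drone 3 leaves the rate is 1/9 per hour; the remaining 23/36 takes 23/4 hours.
Total = 1 + 23/4 = 27/4 hours.

27/4 hours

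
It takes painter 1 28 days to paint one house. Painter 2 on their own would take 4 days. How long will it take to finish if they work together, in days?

With two workers the combined time is the product over the sum: 28·4/(28+4) = 112/32 = 7/2 days.

7/2 days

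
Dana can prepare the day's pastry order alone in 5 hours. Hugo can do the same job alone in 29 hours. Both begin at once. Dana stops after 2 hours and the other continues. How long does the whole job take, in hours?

87/5 hours

In the first 2 hours the combined rate is 34/145, so 68/145 of the job is done, leaving 77/145.
After Dana leaves the rate is 1/29 per hour; the remaining 77/145 takes 77/5 hours.
Total = 2 + 77/5 = 87/5 hours.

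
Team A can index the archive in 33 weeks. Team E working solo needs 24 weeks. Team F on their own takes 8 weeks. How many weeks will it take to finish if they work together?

Combined rate: 1/33 + 1/24 + 1/8 = (8 + 11 + 33)/264 = 52/264 = 13/66 per week.
Time = 1 ÷ (13/66) = 66/13 weeks.

66/13 weeks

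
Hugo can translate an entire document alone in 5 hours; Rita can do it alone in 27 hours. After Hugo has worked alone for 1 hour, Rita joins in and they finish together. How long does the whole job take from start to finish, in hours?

35/8 hours

In 1 hour Hugo does 1/5 of the job, leaving 4/5.
Hugo and Rita together work at 32/135 per hour, so finishing takes 4/5 ÷ 32/135 = 27/8 hours.
Total time = 1 + 27/8 = 35/8 hours.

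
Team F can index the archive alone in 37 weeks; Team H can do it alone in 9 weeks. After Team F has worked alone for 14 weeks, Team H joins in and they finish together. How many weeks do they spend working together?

In 14 weeks Team F does 14/37 of the job, leaving 23/37.
Team F and Team H together work at 46/333 per week, so finishing takes 23/37 ÷ 46/333 = 9/2 weeks.

9/2 weeks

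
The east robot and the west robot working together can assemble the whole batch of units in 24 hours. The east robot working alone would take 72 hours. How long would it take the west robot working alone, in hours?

36 hours

Combined rate is 1/24 per hour.
Known contribution: 1/72 per hour.
So the west robot's rate is 1/24 − 1/72 = 1/36, meaning 36 hours alone.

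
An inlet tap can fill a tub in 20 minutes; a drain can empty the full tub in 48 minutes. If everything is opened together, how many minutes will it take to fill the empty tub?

240/7 minutes

Net rate = 1/20 − 1/48 = (12 − 5)/240 = 7/240 per minute.
Filling time = 1 ÷ (7/240) = 240/7 minutes.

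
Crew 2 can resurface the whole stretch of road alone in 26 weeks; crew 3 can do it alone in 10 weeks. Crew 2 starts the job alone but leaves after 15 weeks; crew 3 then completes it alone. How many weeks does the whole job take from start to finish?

250/13 weeks

In 15 weeks crew 2 does 15/26 of the job, leaving 11/26.
Crew 3 works at 1/10 per week, so finishing takes 11/26 ÷ 1/10 = 55/13 weeks.
Total time = 15 + 55/13 = 250/13 weeks.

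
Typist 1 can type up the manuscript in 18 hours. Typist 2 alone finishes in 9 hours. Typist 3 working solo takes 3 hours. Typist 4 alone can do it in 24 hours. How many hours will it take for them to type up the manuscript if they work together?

Combined rate: 1/18 + 1/9 + 1/3 + 1/24 = (4 + 8 + 24 + 3)/72 = 39/72 = 13/24 per hour.
Time = 1 ÷ (13/24) = 24/13 hours.

24/13 hours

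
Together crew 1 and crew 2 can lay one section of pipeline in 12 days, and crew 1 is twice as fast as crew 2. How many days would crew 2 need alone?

36 days

Let crew 2's rate be r; then crew 1's rate is 2r, so together (2 + 1)r = 3r = 1/12.
Thus r = 1/36 per day.
Crew 2 alone: 36 days; crew 1 alone: 18 days.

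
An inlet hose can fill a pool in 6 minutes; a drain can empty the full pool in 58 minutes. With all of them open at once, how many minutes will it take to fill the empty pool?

Net rate = 1/6 − 1/58 = (29 − 3)/174 = 26/174 = 13/87 per minute.
Filling time = 1 ÷ (13/87) = 87/13 minutes.

87/13 minutes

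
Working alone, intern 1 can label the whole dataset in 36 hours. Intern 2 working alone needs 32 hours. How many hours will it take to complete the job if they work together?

With two workers the combined time is the product over the sum: 36·32/(36+32) = 1152/68 = 288/17 hours.

288/17 hours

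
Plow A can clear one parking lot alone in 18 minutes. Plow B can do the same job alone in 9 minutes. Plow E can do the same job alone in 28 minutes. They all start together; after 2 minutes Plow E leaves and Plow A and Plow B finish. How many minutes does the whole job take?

In the first 2 minutes the combined rate is 17/84, so 17/42 of the job is done, leaving 25/42.
After Plow E leaves the rate is 1/6 per minute; the remaining 25/42 takes 25/7 minutes.
Total = 2 + 25/7 = 39/7 minutes.

39/7 minutes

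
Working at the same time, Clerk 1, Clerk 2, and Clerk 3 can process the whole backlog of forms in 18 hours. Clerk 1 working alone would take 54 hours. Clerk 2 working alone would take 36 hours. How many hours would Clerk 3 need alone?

108 hours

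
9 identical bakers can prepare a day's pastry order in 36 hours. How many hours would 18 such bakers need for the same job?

18 hours

Total work is 9·36 = 324 baker-hours.
With 18 bakers: 324/18 = 18 hours.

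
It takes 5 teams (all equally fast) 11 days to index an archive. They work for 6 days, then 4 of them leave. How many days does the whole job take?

31 days

One team does 1/55 of the job per day.
After 6 days with 5 teams, 6/11 is done (5/11 left).
With 1 team the rate is 1/55, so the rest takes 5/11 ÷ 1/55 = 25 days.
Total = 6 + 25 = 31 days.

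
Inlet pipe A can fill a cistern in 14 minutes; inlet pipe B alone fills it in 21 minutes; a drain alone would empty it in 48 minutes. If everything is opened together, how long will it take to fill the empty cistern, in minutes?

112/11 minutes

Net rate = 1/14 + 1/21 − 1/48 = (24 + 16 − 7)/336 = 33/336 = 11/112 per minute.
Filling time = 1 ÷ (11/112) = 112/11 minutes.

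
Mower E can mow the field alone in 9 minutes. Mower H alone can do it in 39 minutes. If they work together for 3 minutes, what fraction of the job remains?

Combined rate: 1/9 + 1/39 = (13 + 3)/117 = 16/117 per minute.
In 3 minutes they complete 3·16/117 = 16/39 of the job.
So 23/39 remains.

23/39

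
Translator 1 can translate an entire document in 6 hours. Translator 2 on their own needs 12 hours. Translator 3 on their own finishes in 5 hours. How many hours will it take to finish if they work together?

Combined rate: 1/6 + 1/12 + 1/5 = (10 + 5 + 12)/60 = 27/60 = 9/20 per hour.
Time = 1 ÷ (9/20) = 20/9 hours.

20/9 hours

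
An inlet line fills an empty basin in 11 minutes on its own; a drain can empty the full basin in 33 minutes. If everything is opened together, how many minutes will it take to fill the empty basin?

Net rate = 1/11 − 1/33 = (3 − 1)/33 = 2/33 per minute.
Filling time = 1 ÷ (2/33) = 33/2 minutes.

33/2 minutes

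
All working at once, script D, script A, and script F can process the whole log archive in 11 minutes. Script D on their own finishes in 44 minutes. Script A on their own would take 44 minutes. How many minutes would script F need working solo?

Combined rate is 1/11 per minute.
Known contribution: 1/44 + 1/44 = (1 + 1)/44 = 2/44 = 1/22 per minute.
So script F's rate is 1/11 − 1/22 = 1/22, meaning 22 minutes alone.

22 minutes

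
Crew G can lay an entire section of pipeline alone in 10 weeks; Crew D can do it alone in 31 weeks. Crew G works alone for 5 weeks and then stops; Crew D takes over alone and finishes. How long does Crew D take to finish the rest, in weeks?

31/2 weeks

In 5 weeks Crew G does 5/10 = 1/2 of the job, leaving 1/2.
Crew D works at 1/31 per week, so finishing takes 1/2 ÷ 1/31 = 31/2 weeks.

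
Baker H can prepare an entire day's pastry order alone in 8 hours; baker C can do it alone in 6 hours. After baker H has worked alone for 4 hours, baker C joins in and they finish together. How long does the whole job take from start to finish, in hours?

40/7 hours

In 4 hours baker H does 4/8 = 1/2 of the job, leaving 1/2.
Baker H and baker C together work at 7/24 per hour, so finishing takes 1/2 ÷ 7/24 = 12/7 hours.
Total time = 4 + 12/7 = 40/7 hours.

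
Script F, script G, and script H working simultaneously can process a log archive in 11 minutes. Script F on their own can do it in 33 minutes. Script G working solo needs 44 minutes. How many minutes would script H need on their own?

132/5 minutes

Combined rate is 1/11 per minute.
Known contribution: 1/33 + 1/44 = (4 + 3)/132 = 7/132 per minute.
So script H's rate is 1/11 − 7/132 = 5/132, meaning 132/5 minutes alone.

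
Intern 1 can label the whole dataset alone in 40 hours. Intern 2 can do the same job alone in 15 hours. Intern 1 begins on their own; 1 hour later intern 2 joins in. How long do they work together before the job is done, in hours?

117/11 hours

In the first 1 hour intern 1 alone does 1/40 of the job, leaving 39/40.
Once everyone is working, combined rate: 1/40 + 1/15 = (3 + 8)/120 = 11/120 per hour.
Remaining 39/40 at 11/120 per hour takes 117/11 hours.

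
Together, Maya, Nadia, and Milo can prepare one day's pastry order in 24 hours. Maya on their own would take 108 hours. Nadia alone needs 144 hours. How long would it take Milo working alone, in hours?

Combined rate is 1/24 per hour.
Known contribution: 1/108 + 1/144 = (4 + 3)/432 = 7/432 per hour.
So Milo's rate is 1/24 − 7/432 = 11/432, meaning 432/11 hours alone.

432/11 hours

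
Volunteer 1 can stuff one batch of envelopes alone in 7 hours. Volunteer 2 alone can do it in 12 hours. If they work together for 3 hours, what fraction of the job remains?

Combined rate: 1/7 + 1/12 = (12 + 7)/84 = 19/84 per hour.
In 3 hours they complete 3·19/84 = 19/28 of the job.
So 9/28 remains.

9/28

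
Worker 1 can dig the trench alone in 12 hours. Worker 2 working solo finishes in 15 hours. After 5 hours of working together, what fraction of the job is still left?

Combined rate: 1/12 + 1/15 = (5 + 4)/60 = 9/60 = 3/20 per hour.
In 5 hours they complete 5·3/20 = 3/4 of the job.
So 1/4 remains.

1/4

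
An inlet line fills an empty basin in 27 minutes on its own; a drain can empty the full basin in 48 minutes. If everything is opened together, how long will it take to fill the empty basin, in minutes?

Net rate = 1/27 − 1/48 = (16 − 9)/432 = 7/432 per minute.
Filling time = 1 ÷ (7/432) = 432/7 minutes.

432/7 minutes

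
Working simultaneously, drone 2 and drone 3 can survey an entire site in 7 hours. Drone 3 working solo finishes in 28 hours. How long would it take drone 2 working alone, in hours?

Combined rate is 1/7 per hour.
Known contribution: 1/28 per hour.
So drone 2's rate is 1/7 − 1/28 = 3/28, meaning 28/3 hours alone.

28/3 hours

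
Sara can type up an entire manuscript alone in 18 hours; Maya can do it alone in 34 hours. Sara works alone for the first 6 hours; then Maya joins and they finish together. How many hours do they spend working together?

In 6 hours Sara does 6/18 = 1/3 of the job, leaving 2/3.
Sara and Maya together work at 13/153 per hour, so finishing takes 2/3 ÷ 13/153 = 102/13 hours.

102/13 hours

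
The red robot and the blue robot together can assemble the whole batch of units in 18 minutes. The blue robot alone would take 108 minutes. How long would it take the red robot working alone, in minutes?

108/5 minutes

Combined rate is 1/18 per minute.
Known contribution: 1/108 per minute.
So the red robot's rate is 1/18 − 1/108 = 5/108, meaning 108/5 minutes alone.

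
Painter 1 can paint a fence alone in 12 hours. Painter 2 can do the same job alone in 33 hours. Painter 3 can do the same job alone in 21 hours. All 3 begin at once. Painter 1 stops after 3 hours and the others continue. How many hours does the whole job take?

77/8 hours

In the first 3 hours the combined rate is 149/924, so 149/308 of the job is done, leaving 159/308.
After Painter 1 leaves the rate is 6/77 per hour; the remaining 159/308 takes 53/8 hours.
Total = 3 + 53/8 = 77/8 hours.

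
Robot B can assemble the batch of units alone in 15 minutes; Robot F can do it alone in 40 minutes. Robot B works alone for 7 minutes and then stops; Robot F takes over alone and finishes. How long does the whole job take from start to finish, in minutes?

In 7 minutes Robot B does 7/15 of the job, leaving 8/15.
Robot F works at 1/40 per minute, so finishing takes 8/15 ÷ 1/40 = 64/3 minutes.
Total time = 7 + 64/3 = 85/3 minutes.

85/3 minutes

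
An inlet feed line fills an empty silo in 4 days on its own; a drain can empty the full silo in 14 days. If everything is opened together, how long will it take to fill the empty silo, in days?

28/5 days

Net rate = 1/4 − 1/14 = (7 − 2)/28 = 5/28 per day.
Filling time = 1 ÷ (5/28) = 28/5 days.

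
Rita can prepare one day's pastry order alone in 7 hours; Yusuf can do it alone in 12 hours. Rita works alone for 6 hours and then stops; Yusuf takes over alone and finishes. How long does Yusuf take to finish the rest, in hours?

12/7 hours

In 6 hours Rita does 6/7 of the job, leaving 1/7.
Yusuf works at 1/12 per hour, so finishing takes 1/7 ÷ 1/12 = 12/7 hours.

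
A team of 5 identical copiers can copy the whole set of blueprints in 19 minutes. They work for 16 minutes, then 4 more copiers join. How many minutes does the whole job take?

53/3 minutes

One copier does 1/95 of the job per minute.
After 16 minutes with 5 copiers, 16/19 is done (3/19 left).
With 9 copiers the rate is 9/95, so the rest takes 3/19 ÷ 9/95 = 5/3 minutes.
Total = 16 + 5/3 = 53/3 minutes.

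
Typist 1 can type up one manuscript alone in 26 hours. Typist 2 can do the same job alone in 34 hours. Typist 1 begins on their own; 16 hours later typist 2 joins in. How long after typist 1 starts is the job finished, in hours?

65/3 hours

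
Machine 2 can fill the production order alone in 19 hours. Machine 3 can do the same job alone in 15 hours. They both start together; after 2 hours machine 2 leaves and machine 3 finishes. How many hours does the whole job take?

In the first 2 hours the combined rate is 34/285, so 68/285 of the job is done, leaving 217/285.
After machine 2 leaves the rate is 1/15 per hour; the remaining 217/285 takes 217/19 hours.
Total = 2 + 217/19 = 255/19 hours.

255/19 hours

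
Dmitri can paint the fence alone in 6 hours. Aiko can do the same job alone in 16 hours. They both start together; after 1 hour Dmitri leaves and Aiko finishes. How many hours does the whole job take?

40/3 hours

In the first 1 hour the combined rate is 11/48, so 11/48 of the job is done, leaving 37/48.
After Dmitri leaves the rate is 1/16 per hour; the remaining 37/48 takes 37/3 hours.
Total = 1 + 37/3 = 40/3 hours.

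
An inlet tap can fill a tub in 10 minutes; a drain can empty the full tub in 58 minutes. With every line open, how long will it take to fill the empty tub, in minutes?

145/12 minutes

Net rate = 1/10 − 1/58 = (29 − 5)/290 = 24/290 = 12/145 per minute.
Filling time = 1 ÷ (12/145) = 145/12 minutes.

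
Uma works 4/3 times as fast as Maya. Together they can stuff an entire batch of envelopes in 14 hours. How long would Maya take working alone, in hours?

98/3 hours

Let Maya's rate be r; then Uma's rate is (4/3)r, so together (4/3 + 1)r = (7/3)r = 1/14.
Thus r = 3/98 per hour.
Maya alone: 98/3 hours; Uma alone: 49/2 hours.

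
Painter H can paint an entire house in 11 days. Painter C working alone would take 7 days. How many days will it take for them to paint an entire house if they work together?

With two workers the combined time is the product over the sum: 11·7/(11+7) = 77/18 days.

77/18 days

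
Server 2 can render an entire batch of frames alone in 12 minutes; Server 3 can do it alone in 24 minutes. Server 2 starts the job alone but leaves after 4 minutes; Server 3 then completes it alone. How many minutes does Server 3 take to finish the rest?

In 4 minutes Server 2 does 4/12 = 1/3 of the job, leaving 2/3.
Server 3 works at 1/24 per minute, so finishing takes 2/3 ÷ 1/24 = 16 minutes.

16 minutes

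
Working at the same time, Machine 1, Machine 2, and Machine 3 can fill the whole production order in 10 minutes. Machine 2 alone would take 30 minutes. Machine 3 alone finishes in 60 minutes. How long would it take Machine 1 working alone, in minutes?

Combined rate is 1/10 per minute.
Known contribution: 1/30 + 1/60 = (2 + 1)/60 = 3/60 = 1/20 per minute.
So Machine 1's rate is 1/10 − 1/20 = 1/20, meaning 20 minutes alone.

20 minutes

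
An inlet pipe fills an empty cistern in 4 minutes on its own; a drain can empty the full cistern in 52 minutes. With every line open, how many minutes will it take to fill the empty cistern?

Net rate = 1/4 − 1/52 = (13 − 1)/52 = 12/52 = 3/13 per minute.
Filling time = 1 ÷ (3/13) = 13/3 minutes.

13/3 minutes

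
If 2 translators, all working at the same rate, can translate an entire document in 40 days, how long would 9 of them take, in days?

80/9 days

Total work is 2·40 = 80 translator-days.
With 9 translators: 80/9 days.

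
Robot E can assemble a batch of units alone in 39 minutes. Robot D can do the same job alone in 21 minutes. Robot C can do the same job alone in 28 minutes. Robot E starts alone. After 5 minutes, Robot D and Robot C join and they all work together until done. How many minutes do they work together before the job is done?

8 minutes

In the first 5 minutes Robot E alone does 5/39 of the job, leaving 34/39.
Once everyone is working, combined rate: 1/39 + 1/21 + 1/28 = (28 + 52 + 39)/1092 = 119/1092 = 17/156 per minute.
Remaining 34/39 at 17/156 per minute takes 8 minutes.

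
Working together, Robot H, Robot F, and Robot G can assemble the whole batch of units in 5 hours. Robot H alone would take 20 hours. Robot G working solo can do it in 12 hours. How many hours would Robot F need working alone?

15 hours

Combined rate is 1/5 per hour.
Known contribution: 1/20 + 1/12 = (3 + 5)/60 = 8/60 = 2/15 per hour.
So Robot F's rate is 1/5 − 2/15 = 1/15, meaning 15 hours alone.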